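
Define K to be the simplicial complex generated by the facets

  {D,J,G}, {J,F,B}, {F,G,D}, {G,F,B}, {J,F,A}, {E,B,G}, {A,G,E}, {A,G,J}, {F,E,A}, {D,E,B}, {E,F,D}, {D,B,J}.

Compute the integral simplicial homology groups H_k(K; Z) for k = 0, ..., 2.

We work with the vertex ordering A < B < D < E < F < G < J. The simplices of K, each written with vertices in increasing order, are:

  0-simplices (7): A, B, D, E, F, G, J
  1-simplices (18): AE, AF, AG, AJ, BD, BE, BF, BG, BJ, DE, DF, DG, DJ, EF, EG, FG, FJ, GJ
  2-simplices (12): AEF, AEG, AFJ, AGJ, BDE, BDJ, BEG, BFG, BFJ, DEF, DFG, DGJ

giving chain groups C_0 ≅ Z^7, C_1 ≅ Z^18, C_2 ≅ Z^12.

Boundary ∂_1: C_1 → C_0 maps an edge to its endpoints' difference, ∂[p,q] = q − p. For instance
  ∂GJ = J − G.
The 7×18 boundary matrix has rank 6 and Smith normal form diag(1,1,1,1,1,1).

Boundary ∂_2: C_2 → C_1 acts by ∂[p,q,r] = [q,r] − [p,r] + [p,q]. For instance
  ∂BEG = EG − BG + BE,
  ∂AEF = EF − AF + AE.
The resulting 18×12 matrix has rank 12, and its Smith normal form has invariant factors (1,1,1,1,1,1,1,1,1,1,1,2).

Reading off H_k = ker ∂_k / im ∂_{k+1}:

  H_0: rank C_0 − rank ∂_1 = 7 − 6 = 1, and the invariant factors of ∂_1 are all 1, so H_0 = Z.
  H_1: rank ker ∂_1 − rank ∂_2 = (18 − 6) − 12 = 0, and ∂_2 has invariant factor 2 > 1, so H_1 = Z/2Z.
  H_2: rank ker ∂_2 − rank ∂_3 = (12 − 12) − 0 = 0, and there is no ∂_3, so H_2 = 0.

As a check, the Euler characteristic is 7 − 18 + 12 = 1, which agrees with 1 − 0 + 0 = 1.
(K is a triangulation of the real projective plane RP^2.)

H_0 ≅ Z,  H_1 ≅ Z/2Z,  H_2 = 0.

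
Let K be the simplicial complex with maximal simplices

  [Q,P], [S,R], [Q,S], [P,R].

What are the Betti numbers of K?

Fix the vertex order P < Q < R < S and write every simplex with vertices in increasing order. Then dim K = 1 and the simplices of K are:

  0-simplices (4): P, Q, R, S
  1-simplices (4): PQ, PR, QS, RS

giving chain groups C_0 ≅ Z^4, C_1 ≅ Z^4.

The boundary map ∂_1: C_1 → C_0 maps an edge to its endpoints' difference, ∂[p,q] = q − p.
This gives a 4×4 integer matrix of rank 3; reducing to Smith normal form yields diagonal entries (1,1,1).

From H_k ≅ ker(∂_k) / im(∂_{k+1}) we obtain:

  H_0: rank C_0 − rank ∂_1 = 4 − 3 = 1, and the invariant factors of ∂_1 are all 1, so H_0 = Z.
  H_1: rank ker ∂_1 − rank ∂_2 = (4 − 3) − 0 = 1, and there is no ∂_2, so H_1 = Z.

As a check, the Euler characteristic is 4 − 4 = 0, which agrees with 1 − 1 = 0.

Hence the Betti numbers are b_0 = 1, b_1 = 1.

b_0 = 1, b_1 = 1.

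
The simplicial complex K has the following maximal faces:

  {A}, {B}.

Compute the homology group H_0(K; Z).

H_0 = Z^2.

We work with the vertex ordering A < B. The simplices of K, each written with vertices in increasing order, are:

  0-simplices (2): A, B

giving chain groups C_0 ≅ Z^2.

From H_k ≅ ker(∂_k) / im(∂_{k+1}) we obtain:

  H_0: rank C_0 − rank ∂_1 = 2 − 0 = 2, and there is no ∂_1, so H_0 ≅ Z^2.

(K is a triangulation of a set of 2 points.)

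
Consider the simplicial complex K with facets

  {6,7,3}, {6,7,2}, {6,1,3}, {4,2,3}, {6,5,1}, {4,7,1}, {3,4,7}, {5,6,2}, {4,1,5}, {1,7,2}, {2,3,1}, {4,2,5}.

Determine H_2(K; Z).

Order the vertices as 1 < 2 < 3 < 4 < 5 < 6 < 7. Listing each simplex with vertices in this order, K has dimension 2 with simplices:

  0-simplices (7): [1], [2], [3], [4], [5], [6], [7]
  1-simplices (18): [1,2], [1,3], [1,4], [1,5], [1,6], [1,7], [2,3], [2,4], [2,5], [2,6], [2,7], [3,4], [3,6], [3,7], [4,5], [4,7], [5,6], [6,7]
  2-simplices (12): [1,2,3], [1,2,7], [1,3,6], [1,4,5], [1,4,7], [1,5,6], [2,3,4], [2,4,5], [2,5,6], [2,6,7], [3,4,7], [3,6,7]

giving chain groups C_0 ≅ Z^7, C_1 ≅ Z^18, C_2 ≅ Z^12.

The boundary map ∂_1: C_1 → C_0 maps an edge to its endpoints' difference, ∂[p,q] = q − p. For instance
  ∂[1,7] = [7] − [1].
The 7×18 boundary matrix has rank 6 and Smith normal form diag(1,1,1,1,1,1).

The boundary map ∂_2: C_2 → C_1 maps a triangle to the signed sum of its edges. For instance
  ∂[2,4,5] = [4,5] − [2,5] + [2,4],
  ∂[1,2,3] = [2,3] − [1,3] + [1,2].
The 18×12 boundary matrix has rank 12 and Smith normal form diag(1,1,1,1,1,1,1,1,1,1,1,2).

Computing H_k = (kernel of ∂_k) / (image of ∂_{k+1}):

  H_2: rank ker ∂_2 − rank ∂_3 = (12 − 12) − 0 = 0, and there is no ∂_3, so H_2 ≅ 0.

H_2 ≅ 0.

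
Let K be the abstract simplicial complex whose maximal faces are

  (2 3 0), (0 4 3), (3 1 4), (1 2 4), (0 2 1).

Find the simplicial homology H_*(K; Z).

Take the total order 0 < 1 < 2 < 3 < 4 on the vertex set. Then K (dimension 2) consists of the simplices:

  0-simplices (5): [0], [1], [2], [3], [4]
  1-simplices (10): [0,1], [0,2], [0,3], [0,4], [1,2], [1,3], [1,4], [2,3], [2,4], [3,4]
  2-simplices (5): [0,1,2], [0,2,3], [0,3,4], [1,2,4], [1,3,4]

so the chain groups are C_0 ≅ Z^5, C_1 ≅ Z^10, C_2 ≅ Z^5.

Boundary ∂_1: C_1 → C_0 maps an edge to its endpoints' difference, ∂[p,q] = q − p. For instance
  ∂[0,1] = [1] − [0].
This gives a 5×10 integer matrix of rank 4; reducing to Smith normal form yields diagonal entries (1,1,1,1).

Boundary ∂_2: C_2 → C_1 maps a triangle to the signed sum of its edges. For instance
  ∂[0,1,2] = [1,2] − [0,2] + [0,1],
  ∂[1,2,4] = [2,4] − [1,4] + [1,2].
The 10×5 boundary matrix has rank 5 and Smith normal form diag(1,1,1,1,1).

Computing H_k = (kernel of ∂_k) / (image of ∂_{k+1}):

  H_0: rank C_0 − rank ∂_1 = 5 − 4 = 1, and the invariant factors of ∂_1 are all 1, so H_0 = Z.
  H_1: rank ker ∂_1 − rank ∂_2 = (10 − 4) − 5 = 1, and the invariant factors of ∂_2 are all 1, so H_1 = Z.
  H_2: rank ker ∂_2 − rank ∂_3 = (5 − 5) − 0 = 0, and there is no ∂_3, so H_2 = 0.

H_0 = Z,  H_1 = Z,  H_2 = 0.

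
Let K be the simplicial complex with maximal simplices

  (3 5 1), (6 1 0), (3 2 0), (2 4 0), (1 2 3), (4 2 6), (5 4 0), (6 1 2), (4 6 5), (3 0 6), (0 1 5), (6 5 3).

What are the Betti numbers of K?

Fix the vertex order 0 < 1 < 2 < 3 < 4 < 5 < 6 and write every simplex with vertices in increasing order. Then dim K = 2 and the simplices of K are:

  0-simplices (7): [0], [1], [2], [3], [4], [5], [6]
  1-simplices (18): [0,1], [0,2], [0,3], [0,4], [0,5], [0,6], [1,2], [1,3], [1,5], [1,6], [2,3], [2,4], [2,6], [3,5], [3,6], [4,5], [4,6], [5,6]
  2-simplices (12): [0,1,5], [0,1,6], [0,2,3], [0,2,4], [0,3,6], [0,4,5], [1,2,3], [1,2,6], [1,3,5], [2,4,6], [3,5,6], [4,5,6]

Hence C_0 ≅ Z^7, C_1 ≅ Z^18, C_2 ≅ Z^12.

Boundary ∂_1: C_1 → C_0 maps an edge to its endpoints' difference, ∂[p,q] = q − p. For instance
  ∂[4,6] = [6] − [4].
As a 7×18 matrix over Z this has rank 6, with invariant factors (1,1,1,1,1,1).

Boundary ∂_2: C_2 → C_1 sends each 2-simplex [p,q,r] to [q,r] − [p,r] + [p,q]. For instance
  ∂[0,1,6] = [1,6] − [0,6] + [0,1],
  ∂[0,1,5] = [1,5] − [0,5] + [0,1].
As a 18×12 matrix over Z this has rank 12, with invariant factors (1,1,1,1,1,1,1,1,1,1,1,2).

Reading off H_k = ker ∂_k / im ∂_{k+1}:

  H_0: rank C_0 − rank ∂_1 = 7 − 6 = 1, and the invariant factors of ∂_1 are all 1, so H_0 ≅ Z.
  H_1: rank ker ∂_1 − rank ∂_2 = (18 − 6) − 12 = 0, and ∂_2 has invariant factor 2 > 1, so H_1 ≅ Z_2.
  H_2: rank ker ∂_2 − rank ∂_3 = (12 − 12) − 0 = 0, and there is no ∂_3, so H_2 ≅ 0.

As a check, the Euler characteristic is 7 − 18 + 12 = 1, which agrees with 1 − 0 + 0 = 1.

Hence the Betti numbers are b_0 = 1, b_1 = 0, b_2 = 0.

b_0 = 1, b_1 = 0, b_2 = 0.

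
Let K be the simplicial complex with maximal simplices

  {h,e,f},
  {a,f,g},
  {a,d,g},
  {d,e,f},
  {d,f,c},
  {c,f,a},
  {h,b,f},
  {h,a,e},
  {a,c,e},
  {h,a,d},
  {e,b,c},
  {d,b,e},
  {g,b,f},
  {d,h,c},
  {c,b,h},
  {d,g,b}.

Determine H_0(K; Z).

H_0 ≅ Z.

Order the vertices as a < b < c < d < e < f < g < h. Listing each simplex with vertices in this order, K has dimension 2 with simplices:

  0-simplices (8): a, b, c, d, e, f, g, h
  1-simplices (24): ac, ad, ae, af, ag, ah, bc, bd, be, bf, bg, bh, cd, ce, cf, ch, de, df, dg, dh, ef, eh, fg, fh
  2-simplices (16): ace, acf, adg, adh, aeh, afg, bce, bch, bde, bdg, bfg, bfh, cdf, cdh, def, efh

giving chain groups C_0 ≅ Z^8, C_1 ≅ Z^24, C_2 ≅ Z^16.

Boundary ∂_1: C_1 → C_0 is given by ∂[p,q] = [q] − [p]. For instance
  ∂bf = f − b.
As a 8×24 matrix over Z this has rank 7, with invariant factors (1,1,1,1,1,1,1).

The boundary map ∂_2: C_2 → C_1 maps a triangle to the signed sum of its edges. For instance
  ∂adg = dg − ag + ad,
  ∂bfh = fh − bh + bf.
As a 24×16 matrix over Z this has rank 15, with invariant factors (1,1,1,1,1,1,1,1,1,1,1,1,1,1,1).

Now H_k = ker ∂_k / im ∂_{k+1}, so:

  H_0: rank C_0 − rank ∂_1 = 8 − 7 = 1, and the invariant factors of ∂_1 are all 1, so H_0 ≅ Z.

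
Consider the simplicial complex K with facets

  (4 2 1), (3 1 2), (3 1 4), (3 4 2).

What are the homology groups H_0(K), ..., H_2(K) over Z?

H_0 ≅ Z,  H_1 = 0,  H_2 ≅ Z.

Take the total order 1 < 2 < 3 < 4 on the vertex set. Then K (dimension 2) consists of the simplices:

  0-simplices (4): [1], [2], [3], [4]
  1-simplices (6): [1,2], [1,3], [1,4], [2,3], [2,4], [3,4]
  2-simplices (4): [1,2,3], [1,2,4], [1,3,4], [2,3,4]

giving chain groups C_0 ≅ Z^4, C_1 ≅ Z^6, C_2 ≅ Z^4.

Boundary ∂_1: C_1 → C_0 sends each edge [p,q] (with p < q) to q − p. For instance
  ∂[1,2] = [2] − [1].
This gives a 4×6 integer matrix of rank 3; reducing to Smith normal form yields diagonal entries (1,1,1).

The boundary map ∂_2: C_2 → C_1 acts by ∂[p,q,r] = [q,r] − [p,r] + [p,q]. For instance
  ∂[2,3,4] = [3,4] − [2,4] + [2,3],
  ∂[1,2,4] = [2,4] − [1,4] + [1,2].
As a 6×4 matrix over Z this has rank 3, with invariant factors (1,1,1).

Computing H_k = (kernel of ∂_k) / (image of ∂_{k+1}):

  H_0: rank C_0 − rank ∂_1 = 4 − 3 = 1, and the invariant factors of ∂_1 are all 1, so H_0 = Z.
  H_1: rank ker ∂_1 − rank ∂_2 = (6 − 3) − 3 = 0, and the invariant factors of ∂_2 are all 1, so H_1 = 0.
  H_2: rank ker ∂_2 − rank ∂_3 = (4 − 3) − 0 = 1, and there is no ∂_3, so H_2 = Z.

(K is a triangulation of the 2-sphere S^2.)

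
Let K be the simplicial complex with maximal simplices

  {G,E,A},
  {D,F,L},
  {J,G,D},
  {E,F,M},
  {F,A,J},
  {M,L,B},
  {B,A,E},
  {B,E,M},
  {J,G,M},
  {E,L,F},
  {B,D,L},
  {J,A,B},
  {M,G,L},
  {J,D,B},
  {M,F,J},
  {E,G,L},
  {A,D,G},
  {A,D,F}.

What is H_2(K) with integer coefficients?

H_2 ≅ 0.

Take the total order A < B < D < E < F < G < J < L < M on the vertex set. Then K (dimension 2) consists of the simplices:

  0-simplices (9): A, B, D, E, F, G, J, L, M
  1-simplices (27): AB, AD, AE, AF, AG, AJ, BD, BE, BJ, BL, BM, DF, DG, DJ, DL, EF, EG, EL, EM, FJ, FL, FM, GJ, GL, GM, JM, LM
  2-simplices (18): ABE, ABJ, ADF, ADG, AEG, AFJ, BDJ, BDL, BEM, BLM, DFL, DGJ, EFL, EFM, EGL, FJM, GJM, GLM

Hence C_0 ≅ Z^9, C_1 ≅ Z^27, C_2 ≅ Z^18.

∂_1: C_1 → C_0 is given by ∂[p,q] = [q] − [p]. For instance
  ∂GM = M − G.
This gives a 9×27 integer matrix of rank 8; reducing to Smith normal form yields diagonal entries (1,1,1,1,1,1,1,1).

Boundary ∂_2: C_2 → C_1 acts by ∂[p,q,r] = [q,r] − [p,r] + [p,q]. For instance
  ∂EGL = GL − EL + EG,
  ∂AFJ = FJ − AJ + AF.
As a 27×18 matrix over Z this has rank 18, with invariant factors (1,1,1,1,1,1,1,1,1,1,1,1,1,1,1,1,1,2).

From H_k ≅ ker(∂_k) / im(∂_{k+1}) we obtain:

  H_2: rank ker ∂_2 − rank ∂_3 = (18 − 18) − 0 = 0, and there is no ∂_3, so H_2 = 0.

(K is a triangulation of the Klein bottle.)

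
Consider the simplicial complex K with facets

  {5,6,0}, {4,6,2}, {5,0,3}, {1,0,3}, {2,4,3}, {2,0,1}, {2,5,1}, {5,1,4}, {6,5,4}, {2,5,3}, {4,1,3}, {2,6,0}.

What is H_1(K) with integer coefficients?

Order the vertices as 0 < 1 < 2 < 3 < 4 < 5 < 6. Listing each simplex with vertices in this order, K has dimension 2 with simplices:

  0-simplices (7): [0], [1], [2], [3], [4], [5], [6]
  1-simplices (18): [0,1], [0,2], [0,3], [0,5], [0,6], [1,2], [1,3], [1,4], [1,5], [2,3], [2,4], [2,5], [2,6], [3,4], [3,5], [4,5], [4,6], [5,6]
  2-simplices (12): [0,1,2], [0,1,3], [0,2,6], [0,3,5], [0,5,6], [1,2,5], [1,3,4], [1,4,5], [2,3,4], [2,3,5], [2,4,6], [4,5,6]

giving chain groups C_0 ≅ Z^7, C_1 ≅ Z^18, C_2 ≅ Z^12.

∂_1: C_1 → C_0 is given by ∂[p,q] = [q] − [p]. For instance
  ∂[0,5] = [5] − [0].
The 7×18 boundary matrix has rank 6 and Smith normal form diag(1,1,1,1,1,1).

Boundary ∂_2: C_2 → C_1 sends each 2-simplex [p,q,r] to [q,r] − [p,r] + [p,q]. For instance
  ∂[0,3,5] = [3,5] − [0,5] + [0,3],
  ∂[1,4,5] = [4,5] − [1,5] + [1,4].
This gives a 18×12 integer matrix of rank 12; reducing to Smith normal form yields diagonal entries (1,1,1,1,1,1,1,1,1,1,1,2).

Reading off H_k = ker ∂_k / im ∂_{k+1}:

  H_1: rank ker ∂_1 − rank ∂_2 = (18 − 6) − 12 = 0, and ∂_2 has invariant factor 2 > 1, so H_1 ≅ Z/2.

H_1 ≅ Z/2.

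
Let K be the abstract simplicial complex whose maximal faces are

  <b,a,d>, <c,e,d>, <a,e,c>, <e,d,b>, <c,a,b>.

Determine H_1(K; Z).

K has 5 vertices, 10 edges, 5 triangles.
rank ∂_1 = 4, rank ∂_2 = 5 ⇒ b_1 = 10 − 4 − 5 = 1; all invariant factors of ∂_2 are 1 so no torsion. So H_1 ≅ Z.

H_1 = Z.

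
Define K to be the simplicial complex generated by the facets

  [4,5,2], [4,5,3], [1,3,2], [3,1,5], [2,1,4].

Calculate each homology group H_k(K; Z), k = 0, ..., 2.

H_0 = Z,  H_1 = Z,  H_2 = 0.

Fix the vertex order 1 < 2 < 3 < 4 < 5 and write every simplex with vertices in increasing order. Then dim K = 2 and the simplices of K are:

  0-simplices (5): [1], [2], [3], [4], [5]
  1-simplices (10): [1,2], [1,3], [1,4], [1,5], [2,3], [2,4], [2,5], [3,4], [3,5], [4,5]
  2-simplices (5): [1,2,3], [1,2,4], [1,3,5], [2,4,5], [3,4,5]

so the chain groups are C_0 ≅ Z^5, C_1 ≅ Z^10, C_2 ≅ Z^5.

The boundary map ∂_1: C_1 → C_0 maps an edge to its endpoints' difference, ∂[p,q] = q − p. For instance
  ∂[3,4] = [4] − [3].
The 5×10 boundary matrix has rank 4 and Smith normal form diag(1,1,1,1).

∂_2: C_2 → C_1 maps a triangle to the signed sum of its edges. For instance
  ∂[1,3,5] = [3,5] − [1,5] + [1,3],
  ∂[3,4,5] = [4,5] − [3,5] + [3,4].
The 10×5 boundary matrix has rank 5 and Smith normal form diag(1,1,1,1,1).

Now H_k = ker ∂_k / im ∂_{k+1}, so:

  H_0: rank C_0 − rank ∂_1 = 5 − 4 = 1, and the invariant factors of ∂_1 are all 1, so H_0 = Z.
  H_1: rank ker ∂_1 − rank ∂_2 = (10 − 4) − 5 = 1, and the invariant factors of ∂_2 are all 1, so H_1 = Z.
  H_2: rank ker ∂_2 − rank ∂_3 = (5 − 5) − 0 = 0, and there is no ∂_3, so H_2 = 0.

As a check, the Euler characteristic is 5 − 10 + 5 = 0, which agrees with 1 − 1 + 0 = 0.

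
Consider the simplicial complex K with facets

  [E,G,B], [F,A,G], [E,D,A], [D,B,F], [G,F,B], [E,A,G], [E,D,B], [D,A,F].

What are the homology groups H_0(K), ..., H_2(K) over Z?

Take the total order A < B < D < E < F < G on the vertex set. Then K (dimension 2) consists of the simplices:

  0-simplices (6): A, B, D, E, F, G
  1-simplices (12): AD, AE, AF, AG, BD, BE, BF, BG, DE, DF, EG, FG
  2-simplices (8): ADE, ADF, AEG, AFG, BDE, BDF, BEG, BFG

giving chain groups C_0 ≅ Z^6, C_1 ≅ Z^12, C_2 ≅ Z^8.

The boundary map ∂_1: C_1 → C_0 is given by ∂[p,q] = [q] − [p].
The resulting 6×12 matrix has rank 5, and its Smith normal form has invariant factors (1,1,1,1,1).

Boundary ∂_2: C_2 → C_1 maps a triangle to the signed sum of its edges. For instance
  ∂BEG = EG − BG + BE,
  ∂AEG = EG − AG + AE.
As a 12×8 matrix over Z this has rank 7, with invariant factors (1,1,1,1,1,1,1).

From H_k ≅ ker(∂_k) / im(∂_{k+1}) we obtain:

  H_0: rank C_0 − rank ∂_1 = 6 − 5 = 1, and the invariant factors of ∂_1 are all 1, so H_0 = Z.
  H_1: rank ker ∂_1 − rank ∂_2 = (12 − 5) − 7 = 0, and the invariant factors of ∂_2 are all 1, so H_1 = 0.
  H_2: rank ker ∂_2 − rank ∂_3 = (8 − 7) − 0 = 1, and there is no ∂_3, so H_2 = Z.

(K is a triangulation of the 2-sphere S^2.)

H_0 = Z,  H_1 = 0,  H_2 = Z.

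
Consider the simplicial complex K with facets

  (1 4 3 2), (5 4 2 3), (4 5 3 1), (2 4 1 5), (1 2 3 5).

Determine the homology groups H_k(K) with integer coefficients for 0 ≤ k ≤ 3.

H_0 = Z,  H_1 = 0,  H_2 = 0,  H_3 = Z.

Take the total order 1 < 2 < 3 < 4 < 5 on the vertex set. Then K (dimension 3) consists of the simplices:

  0-simplices (5): [1], [2], [3], [4], [5]
  1-simplices (10): [1,2], [1,3], [1,4], [1,5], [2,3], [2,4], [2,5], [3,4], [3,5], [4,5]
  2-simplices (10): [1,2,3], [1,2,4], [1,2,5], [1,3,4], [1,3,5], [1,4,5], [2,3,4], [2,3,5], [2,4,5], [3,4,5]
  3-simplices (5): [1,2,3,4], [1,2,3,5], [1,2,4,5], [1,3,4,5], [2,3,4,5]

giving chain groups C_0 ≅ Z^5, C_1 ≅ Z^10, C_2 ≅ Z^10, C_3 ≅ Z^5.

Boundary ∂_1: C_1 → C_0 sends each edge [p,q] (with p < q) to q − p.
This gives a 5×10 integer matrix of rank 4; reducing to Smith normal form yields diagonal entries (1,1,1,1).

The boundary map ∂_2: C_2 → C_1 maps a triangle to the signed sum of its edges. For instance
  ∂[2,4,5] = [4,5] − [2,5] + [2,4],
  ∂[2,3,4] = [3,4] − [2,4] + [2,3].
As a 10×10 matrix over Z this has rank 6, with invariant factors (1,1,1,1,1,1).

The boundary map ∂_3: C_3 → C_2 sends each 3-simplex σ to the alternating sum Σ_i (−1)^i (σ with its i-th vertex removed). For instance
  ∂[1,2,3,4] = [2,3,4] − [1,3,4] + [1,2,4] − [1,2,3],
  ∂[1,3,4,5] = [3,4,5] − [1,4,5] + [1,3,5] − [1,3,4].
As a 10×5 matrix over Z this has rank 4, with invariant factors (1,1,1,1).

Reading off H_k = ker ∂_k / im ∂_{k+1}:

  H_0: rank C_0 − rank ∂_1 = 5 − 4 = 1, and the invariant factors of ∂_1 are all 1, so H_0 ≅ Z.
  H_1: rank ker ∂_1 − rank ∂_2 = (10 − 4) − 6 = 0, and the invariant factors of ∂_2 are all 1, so H_1 ≅ 0.
  H_2: rank ker ∂_2 − rank ∂_3 = (10 − 6) − 4 = 0, and the invariant factors of ∂_3 are all 1, so H_2 ≅ 0.
  H_3: rank ker ∂_3 − rank ∂_4 = (5 − 4) − 0 = 1, and there is no ∂_4, so H_3 ≅ Z.

As a check, the Euler characteristic is 5 − 10 + 10 − 5 = 0, which agrees with 1 − 0 + 0 − 1 = 0.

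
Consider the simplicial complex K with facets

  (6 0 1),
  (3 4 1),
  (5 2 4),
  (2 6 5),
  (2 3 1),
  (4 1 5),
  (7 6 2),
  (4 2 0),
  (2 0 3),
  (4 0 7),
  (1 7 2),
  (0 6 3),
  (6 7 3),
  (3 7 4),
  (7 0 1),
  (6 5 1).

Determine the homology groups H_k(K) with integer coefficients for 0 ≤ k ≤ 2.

Fix the vertex order 0 < 1 < 2 < 3 < 4 < 5 < 6 < 7 and write every simplex with vertices in increasing order. Then dim K = 2 and the simplices of K are:

  0-simplices (8): [0], [1], [2], [3], [4], [5], [6], [7]
  1-simplices (24): (24 of them)
  2-simplices (16): [0,1,6], [0,1,7], [0,2,3], [0,2,4], [0,3,6], [0,4,7], [1,2,3], [1,2,7], [1,3,4], [1,4,5], [1,5,6], [2,4,5], [2,5,6], [2,6,7], [3,4,7], [3,6,7]

so the chain groups are C_0 ≅ Z^8, C_1 ≅ Z^24, C_2 ≅ Z^16.

Boundary ∂_1: C_1 → C_0 maps an edge to its endpoints' difference, ∂[p,q] = q − p. For instance
  ∂[0,7] = [7] − [0].
The resulting 8×24 matrix has rank 7, and its Smith normal form has invariant factors (1,1,1,1,1,1,1).

∂_2: C_2 → C_1 sends each 2-simplex [p,q,r] to [q,r] − [p,r] + [p,q]. For instance
  ∂[0,2,4] = [2,4] − [0,4] + [0,2],
  ∂[2,4,5] = [4,5] − [2,5] + [2,4].
The 24×16 boundary matrix has rank 15 and Smith normal form diag(1,1,1,1,1,1,1,1,1,1,1,1,1,1,1).

From H_k ≅ ker(∂_k) / im(∂_{k+1}) we obtain:

  H_0: rank C_0 − rank ∂_1 = 8 − 7 = 1, and the invariant factors of ∂_1 are all 1, so H_0 ≅ Z.
  H_1: rank ker ∂_1 − rank ∂_2 = (24 − 7) − 15 = 2, and the invariant factors of ∂_2 are all 1, so H_1 ≅ Z^2.
  H_2: rank ker ∂_2 − rank ∂_3 = (16 − 15) − 0 = 1, and there is no ∂_3, so H_2 ≅ Z.

H_0 = Z,  H_1 = Z^2,  H_2 = Z.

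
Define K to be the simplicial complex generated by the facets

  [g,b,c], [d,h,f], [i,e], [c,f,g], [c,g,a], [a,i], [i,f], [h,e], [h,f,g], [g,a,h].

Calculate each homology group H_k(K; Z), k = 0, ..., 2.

Fix the vertex order a < b < c < d < e < f < g < h < i and write every simplex with vertices in increasing order. Then dim K = 2 and the simplices of K are:

  0-simplices (9): a, b, c, d, e, f, g, h, i
  1-simplices (16): ac, ag, ah, ai, bc, bg, cf, cg, df, dh, eh, ei, fg, fh, fi, gh
  2-simplices (6): acg, agh, bcg, cfg, dfh, fgh

Hence C_0 ≅ Z^9, C_1 ≅ Z^16, C_2 ≅ Z^6.

The boundary map ∂_1: C_1 → C_0 sends each edge [p,q] (with p < q) to q − p. For instance
  ∂cg = g − c.
The 9×16 boundary matrix has rank 8 and Smith normal form diag(1,1,1,1,1,1,1,1).

∂_2: C_2 → C_1 maps a triangle to the signed sum of its edges. For instance
  ∂cfg = fg − cg + cf,
  ∂dfh = fh − dh + df.
This gives a 16×6 integer matrix of rank 6; reducing to Smith normal form yields diagonal entries (1,1,1,1,1,1).

From H_k ≅ ker(∂_k) / im(∂_{k+1}) we obtain:

  H_0: rank C_0 − rank ∂_1 = 9 − 8 = 1, and the invariant factors of ∂_1 are all 1, so H_0 = Z.
  H_1: rank ker ∂_1 − rank ∂_2 = (16 − 8) − 6 = 2, and the invariant factors of ∂_2 are all 1, so H_1 = Z^2.
  H_2: rank ker ∂_2 − rank ∂_3 = (6 − 6) − 0 = 0, and there is no ∂_3, so H_2 = 0.

As a check, the Euler characteristic is 9 − 16 + 6 = -1, which agrees with 1 − 2 + 0 = -1.

H_0 ≅ Z,  H_1 ≅ Z^2,  H_2 = 0.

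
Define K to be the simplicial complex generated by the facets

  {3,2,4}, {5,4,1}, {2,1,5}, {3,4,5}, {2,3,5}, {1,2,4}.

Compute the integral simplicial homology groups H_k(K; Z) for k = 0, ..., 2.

Order the vertices as 1 < 2 < 3 < 4 < 5. Listing each simplex with vertices in this order, K has dimension 2 with simplices:

  0-simplices (5): [1], [2], [3], [4], [5]
  1-simplices (9): [1,2], [1,4], [1,5], [2,3], [2,4], [2,5], [3,4], [3,5], [4,5]
  2-simplices (6): [1,2,4], [1,2,5], [1,4,5], [2,3,4], [2,3,5], [3,4,5]

Hence C_0 ≅ Z^5, C_1 ≅ Z^9, C_2 ≅ Z^6.

The boundary map ∂_1: C_1 → C_0 sends each edge [p,q] (with p < q) to q − p. For instance
  ∂[1,2] = [2] − [1].
As a 5×9 matrix over Z this has rank 4, with invariant factors (1,1,1,1).

∂_2: C_2 → C_1 maps a triangle to the signed sum of its edges. For instance
  ∂[1,2,4] = [2,4] − [1,4] + [1,2],
  ∂[2,3,4] = [3,4] − [2,4] + [2,3].
The resulting 9×6 matrix has rank 5, and its Smith normal form has invariant factors (1,1,1,1,1).

Computing H_k = (kernel of ∂_k) / (image of ∂_{k+1}):

  H_0: rank C_0 − rank ∂_1 = 5 − 4 = 1, and the invariant factors of ∂_1 are all 1, so H_0 = Z.
  H_1: rank ker ∂_1 − rank ∂_2 = (9 − 4) − 5 = 0, and the invariant factors of ∂_2 are all 1, so H_1 = 0.
  H_2: rank ker ∂_2 − rank ∂_3 = (6 − 5) − 0 = 1, and there is no ∂_3, so H_2 = Z.

H_0 = Z,  H_1 = 0,  H_2 = Z.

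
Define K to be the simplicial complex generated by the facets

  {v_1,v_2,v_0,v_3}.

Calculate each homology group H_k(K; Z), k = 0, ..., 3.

Order the vertices as v_0 < v_1 < v_2 < v_3. Listing each simplex with vertices in this order, K has dimension 3 with simplices:

  0-simplices (4): [v_0], [v_1], [v_2], [v_3]
  1-simplices (6): [v_0,v_1], [v_0,v_2], [v_0,v_3], [v_1,v_2], [v_1,v_3], [v_2,v_3]
  2-simplices (4): [v_0,v_1,v_2], [v_0,v_1,v_3], [v_0,v_2,v_3], [v_1,v_2,v_3]
  3-simplices (1): [v_0,v_1,v_2,v_3]

Hence C_0 ≅ Z^4, C_1 ≅ Z^6, C_2 ≅ Z^4, C_3 ≅ Z^1.

The boundary map ∂_1: C_1 → C_0 is given by ∂[p,q] = [q] − [p].
This gives a 4×6 integer matrix of rank 3; reducing to Smith normal form yields diagonal entries (1,1,1).

Boundary ∂_2: C_2 → C_1 maps a triangle to the signed sum of its edges. For instance
  ∂[v_0,v_2,v_3] = [v_2,v_3] − [v_0,v_3] + [v_0,v_2],
  ∂[v_1,v_2,v_3] = [v_2,v_3] − [v_1,v_3] + [v_1,v_2].
The resulting 6×4 matrix has rank 3, and its Smith normal form has invariant factors (1,1,1).

Boundary ∂_3: C_3 → C_2 sends each 3-simplex σ to the alternating sum Σ_i (−1)^i (σ with its i-th vertex removed). For instance
  ∂[v_0,v_1,v_2,v_3] = [v_1,v_2,v_3] − [v_0,v_2,v_3] + [v_0,v_1,v_3] − [v_0,v_1,v_2].
The resulting 4×1 matrix has rank 1, and its Smith normal form has invariant factors (1).

From H_k ≅ ker(∂_k) / im(∂_{k+1}) we obtain:

  H_0: rank C_0 − rank ∂_1 = 4 − 3 = 1, and the invariant factors of ∂_1 are all 1, so H_0 = Z.
  H_1: rank ker ∂_1 − rank ∂_2 = (6 − 3) − 3 = 0, and the invariant factors of ∂_2 are all 1, so H_1 = 0.
  H_2: rank ker ∂_2 − rank ∂_3 = (4 − 3) − 1 = 0, and the invariant factors of ∂_3 are all 1, so H_2 = 0.
  H_3: rank ker ∂_3 − rank ∂_4 = (1 − 1) − 0 = 0, and there is no ∂_4, so H_3 = 0.

As a check, the Euler characteristic is 4 − 6 + 4 − 1 = 1, which agrees with 1 − 0 + 0 − 0 = 1.

H_0 = Z,  H_1 = 0,  H_2 = 0,  H_3 = 0.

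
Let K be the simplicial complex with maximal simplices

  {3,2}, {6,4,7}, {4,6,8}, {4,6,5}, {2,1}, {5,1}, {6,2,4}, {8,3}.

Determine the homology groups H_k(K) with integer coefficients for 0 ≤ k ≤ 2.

H_0 ≅ Z,  H_1 ≅ Z^2,  H_2 = 0.

We work with the vertex ordering 1 < 2 < 3 < 4 < 5 < 6 < 7 < 8. The simplices of K, each written with vertices in increasing order, are:

  0-simplices (8): [1], [2], [3], [4], [5], [6], [7], [8]
  1-simplices (13): [1,2], [1,5], [2,3], [2,4], [2,6], [3,8], [4,5], [4,6], [4,7], [4,8], [5,6], [6,7], [6,8]
  2-simplices (4): [2,4,6], [4,5,6], [4,6,7], [4,6,8]

giving chain groups C_0 ≅ Z^8, C_1 ≅ Z^13, C_2 ≅ Z^4.

Boundary ∂_1: C_1 → C_0 maps an edge to its endpoints' difference, ∂[p,q] = q − p.
This gives a 8×13 integer matrix of rank 7; reducing to Smith normal form yields diagonal entries (1,1,1,1,1,1,1).

Boundary ∂_2: C_2 → C_1 acts by ∂[p,q,r] = [q,r] − [p,r] + [p,q]. For instance
  ∂[4,6,8] = [6,8] − [4,8] + [4,6],
  ∂[4,5,6] = [5,6] − [4,6] + [4,5].
This gives a 13×4 integer matrix of rank 4; reducing to Smith normal form yields diagonal entries (1,1,1,1).

Computing H_k = (kernel of ∂_k) / (image of ∂_{k+1}):

  H_0: rank C_0 − rank ∂_1 = 8 − 7 = 1, and the invariant factors of ∂_1 are all 1, so H_0 = Z.
  H_1: rank ker ∂_1 − rank ∂_2 = (13 − 7) − 4 = 2, and the invariant factors of ∂_2 are all 1, so H_1 = Z^2.
  H_2: rank ker ∂_2 − rank ∂_3 = (4 − 4) − 0 = 0, and there is no ∂_3, so H_2 = 0.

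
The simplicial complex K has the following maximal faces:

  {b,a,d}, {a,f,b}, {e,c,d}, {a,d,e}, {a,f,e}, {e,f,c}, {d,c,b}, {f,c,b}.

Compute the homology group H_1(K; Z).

K has 6 vertices, 12 edges, 8 triangles.
rank ∂_1 = 5, rank ∂_2 = 7 ⇒ b_1 = 12 − 5 − 7 = 0; all invariant factors of ∂_2 are 1 so no torsion. So H_1 ≅ 0.

H_1 = 0.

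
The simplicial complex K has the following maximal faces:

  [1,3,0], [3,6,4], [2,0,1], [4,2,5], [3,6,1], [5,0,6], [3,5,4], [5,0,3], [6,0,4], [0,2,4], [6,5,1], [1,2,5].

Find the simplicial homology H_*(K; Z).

Fix the vertex order 0 < 1 < 2 < 3 < 4 < 5 < 6 and write every simplex with vertices in increasing order. Then dim K = 2 and the simplices of K are:

  0-simplices (7): [0], [1], [2], [3], [4], [5], [6]
  1-simplices (18): [0,1], [0,2], [0,3], [0,4], [0,5], [0,6], [1,2], [1,3], [1,5], [1,6], [2,4], [2,5], [3,4], [3,5], [3,6], [4,5], [4,6], [5,6]
  2-simplices (12): [0,1,2], [0,1,3], [0,2,4], [0,3,5], [0,4,6], [0,5,6], [1,2,5], [1,3,6], [1,5,6], [2,4,5], [3,4,5], [3,4,6]

Hence C_0 ≅ Z^7, C_1 ≅ Z^18, C_2 ≅ Z^12.

Boundary ∂_1: C_1 → C_0 sends each edge [p,q] (with p < q) to q − p.
As a 7×18 matrix over Z this has rank 6, with invariant factors (1,1,1,1,1,1).

The boundary map ∂_2: C_2 → C_1 maps a triangle to the signed sum of its edges. For instance
  ∂[0,3,5] = [3,5] − [0,5] + [0,3],
  ∂[1,5,6] = [5,6] − [1,6] + [1,5].
The 18×12 boundary matrix has rank 12 and Smith normal form diag(1,1,1,1,1,1,1,1,1,1,1,2).

From H_k ≅ ker(∂_k) / im(∂_{k+1}) we obtain:

  H_0: rank C_0 − rank ∂_1 = 7 − 6 = 1, and the invariant factors of ∂_1 are all 1, so H_0 = Z.
  H_1: rank ker ∂_1 − rank ∂_2 = (18 − 6) − 12 = 0, and ∂_2 has invariant factor 2 > 1, so H_1 = Z/2Z.
  H_2: rank ker ∂_2 − rank ∂_3 = (12 − 12) − 0 = 0, and there is no ∂_3, so H_2 = 0.

As a check, the Euler characteristic is 7 − 18 + 12 = 1, which agrees with 1 − 0 + 0 = 1.
(K is a triangulation of the real projective plane RP^2.)

H_0 ≅ Z,  H_1 ≅ Z/2Z,  H_2 = 0.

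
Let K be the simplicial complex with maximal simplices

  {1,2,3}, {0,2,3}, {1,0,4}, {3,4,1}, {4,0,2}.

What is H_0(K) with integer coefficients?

H_0 = Z.

Order the vertices as 0 < 1 < 2 < 3 < 4. Listing each simplex with vertices in this order, K has dimension 2 with simplices:

  0-simplices (5): [0], [1], [2], [3], [4]
  1-simplices (10): [0,1], [0,2], [0,3], [0,4], [1,2], [1,3], [1,4], [2,3], [2,4], [3,4]
  2-simplices (5): [0,1,4], [0,2,3], [0,2,4], [1,2,3], [1,3,4]

so the chain groups are C_0 ≅ Z^5, C_1 ≅ Z^10, C_2 ≅ Z^5.

Boundary ∂_1: C_1 → C_0 is given by ∂[p,q] = [q] − [p].
This gives a 5×10 integer matrix of rank 4; reducing to Smith normal form yields diagonal entries (1,1,1,1).

Boundary ∂_2: C_2 → C_1 maps a triangle to the signed sum of its edges. For instance
  ∂[1,2,3] = [2,3] − [1,3] + [1,2],
  ∂[0,2,4] = [2,4] − [0,4] + [0,2].
The resulting 10×5 matrix has rank 5, and its Smith normal form has invariant factors (1,1,1,1,1).

Now H_k = ker ∂_k / im ∂_{k+1}, so:

  H_0: rank C_0 − rank ∂_1 = 5 − 4 = 1, and the invariant factors of ∂_1 are all 1, so H_0 ≅ Z.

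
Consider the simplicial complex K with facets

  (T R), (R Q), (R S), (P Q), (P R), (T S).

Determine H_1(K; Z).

H_1 ≅ Z^2.

Take the total order P < Q < R < S < T on the vertex set. Then K (dimension 1) consists of the simplices:

  0-simplices (5): P, Q, R, S, T
  1-simplices (6): PQ, PR, QR, RS, RT, ST

Hence C_0 ≅ Z^5, C_1 ≅ Z^6.

∂_1: C_1 → C_0 sends each edge [p,q] (with p < q) to q − p. For instance
  ∂QR = R − Q.
As a 5×6 matrix over Z this has rank 4, with invariant factors (1,1,1,1).

Reading off H_k = ker ∂_k / im ∂_{k+1}:

  H_1: rank ker ∂_1 − rank ∂_2 = (6 − 4) − 0 = 2, and there is no ∂_2, so H_1 ≅ Z^2.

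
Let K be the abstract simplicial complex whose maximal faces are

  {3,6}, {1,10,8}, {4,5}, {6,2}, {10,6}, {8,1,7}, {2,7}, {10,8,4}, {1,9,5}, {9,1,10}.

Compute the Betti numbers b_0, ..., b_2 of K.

Fix the vertex order 1 < 2 < 3 < 4 < 5 < 6 < 7 < 8 < 9 < 10 and write every simplex with vertices in increasing order. Then dim K = 2 and the simplices of K are:

  0-simplices (10): [1], [2], [3], [4], [5], [6], [7], [8], [9], [10]
  1-simplices (16): [1,5], [1,7], [1,8], [1,9], [1,10], [2,6], [2,7], [3,6], [4,5], [4,8], [4,10], [5,9], [6,10], [7,8], [8,10], [9,10]
  2-simplices (5): [1,5,9], [1,7,8], [1,8,10], [1,9,10], [4,8,10]

giving chain groups C_0 ≅ Z^10, C_1 ≅ Z^16, C_2 ≅ Z^5.

The boundary map ∂_1: C_1 → C_0 sends each edge [p,q] (with p < q) to q − p. For instance
  ∂[3,6] = [6] − [3].
The resulting 10×16 matrix has rank 9, and its Smith normal form has invariant factors (1,1,1,1,1,1,1,1,1).

∂_2: C_2 → C_1 maps a triangle to the signed sum of its edges. For instance
  ∂[1,7,8] = [7,8] − [1,8] + [1,7],
  ∂[1,5,9] = [5,9] − [1,9] + [1,5].
The 16×5 boundary matrix has rank 5 and Smith normal form diag(1,1,1,1,1).

Computing H_k = (kernel of ∂_k) / (image of ∂_{k+1}):

  H_0: rank C_0 − rank ∂_1 = 10 − 9 = 1, and the invariant factors of ∂_1 are all 1, so H_0 = Z.
  H_1: rank ker ∂_1 − rank ∂_2 = (16 − 9) − 5 = 2, and the invariant factors of ∂_2 are all 1, so H_1 = Z^2.
  H_2: rank ker ∂_2 − rank ∂_3 = (5 − 5) − 0 = 0, and there is no ∂_3, so H_2 = 0.

Hence the Betti numbers are b_0 = 1, b_1 = 2, b_2 = 0.

b_0 = 1, b_1 = 2, b_2 = 0.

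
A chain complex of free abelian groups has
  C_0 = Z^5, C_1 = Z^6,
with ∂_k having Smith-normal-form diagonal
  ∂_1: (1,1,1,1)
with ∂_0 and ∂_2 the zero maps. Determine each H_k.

H_0: b_0 = 5 − 0 − 4 = 1; torsion from ∂_1 factors > 1: none. So H_0 ≅ Z.
H_1: b_1 = 6 − 4 − 0 = 2; torsion from ∂_2 factors > 1: none. So H_1 ≅ Z^2.

H_0 ≅ Z,  H_1 ≅ Z^2.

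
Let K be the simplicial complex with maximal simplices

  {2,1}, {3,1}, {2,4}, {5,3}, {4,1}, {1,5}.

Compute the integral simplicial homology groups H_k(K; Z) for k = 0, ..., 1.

Take the total order 1 < 2 < 3 < 4 < 5 on the vertex set. Then K (dimension 1) consists of the simplices:

  0-simplices (5): [1], [2], [3], [4], [5]
  1-simplices (6): [1,2], [1,3], [1,4], [1,5], [2,4], [3,5]

giving chain groups C_0 ≅ Z^5, C_1 ≅ Z^6.

∂_1: C_1 → C_0 is given by ∂[p,q] = [q] − [p].
This gives a 5×6 integer matrix of rank 4; reducing to Smith normal form yields diagonal entries (1,1,1,1).

Reading off H_k = ker ∂_k / im ∂_{k+1}:

  H_0: rank C_0 − rank ∂_1 = 5 − 4 = 1, and the invariant factors of ∂_1 are all 1, so H_0 ≅ Z.
  H_1: rank ker ∂_1 − rank ∂_2 = (6 − 4) − 0 = 2, and there is no ∂_2, so H_1 ≅ Z^2.

H_0 ≅ Z,  H_1 ≅ Z^2.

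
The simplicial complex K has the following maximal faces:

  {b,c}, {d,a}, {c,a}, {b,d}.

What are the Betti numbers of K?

We work with the vertex ordering a < b < c < d. The simplices of K, each written with vertices in increasing order, are:

  0-simplices (4): a, b, c, d
  1-simplices (4): ac, ad, bc, bd

so the chain groups are C_0 ≅ Z^4, C_1 ≅ Z^4.

∂_1: C_1 → C_0 is given by ∂[p,q] = [q] − [p].
The resulting 4×4 matrix has rank 3, and its Smith normal form has invariant factors (1,1,1).

Reading off H_k = ker ∂_k / im ∂_{k+1}:

  H_0: rank C_0 − rank ∂_1 = 4 − 3 = 1, and the invariant factors of ∂_1 are all 1, so H_0 ≅ Z.
  H_1: rank ker ∂_1 − rank ∂_2 = (4 − 3) − 0 = 1, and there is no ∂_2, so H_1 ≅ Z.

(K is a triangulation of the circle S^1.)

Hence the Betti numbers are b_0 = 1, b_1 = 1.

b_0 = 1, b_1 = 1.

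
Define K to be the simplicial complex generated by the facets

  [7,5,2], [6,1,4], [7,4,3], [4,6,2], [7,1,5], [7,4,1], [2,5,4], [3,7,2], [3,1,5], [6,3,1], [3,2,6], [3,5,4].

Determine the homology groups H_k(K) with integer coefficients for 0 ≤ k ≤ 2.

H_0 ≅ Z,  H_1 ≅ Z/2,  H_2 = 0.

Take the total order 1 < 2 < 3 < 4 < 5 < 6 < 7 on the vertex set. Then K (dimension 2) consists of the simplices:

  0-simplices (7): [1], [2], [3], [4], [5], [6], [7]
  1-simplices (18): [1,3], [1,4], [1,5], [1,6], [1,7], [2,3], [2,4], [2,5], [2,6], [2,7], [3,4], [3,5], [3,6], [3,7], [4,5], [4,6], [4,7], [5,7]
  2-simplices (12): [1,3,5], [1,3,6], [1,4,6], [1,4,7], [1,5,7], [2,3,6], [2,3,7], [2,4,5], [2,4,6], [2,5,7], [3,4,5], [3,4,7]

so the chain groups are C_0 ≅ Z^7, C_1 ≅ Z^18, C_2 ≅ Z^12.

∂_1: C_1 → C_0 sends each edge [p,q] (with p < q) to q − p. For instance
  ∂[5,7] = [7] − [5].
The 7×18 boundary matrix has rank 6 and Smith normal form diag(1,1,1,1,1,1).

∂_2: C_2 → C_1 acts by ∂[p,q,r] = [q,r] − [p,r] + [p,q]. For instance
  ∂[1,3,6] = [3,6] − [1,6] + [1,3],
  ∂[1,4,7] = [4,7] − [1,7] + [1,4].
The 18×12 boundary matrix has rank 12 and Smith normal form diag(1,1,1,1,1,1,1,1,1,1,1,2).

Now H_k = ker ∂_k / im ∂_{k+1}, so:

  H_0: rank C_0 − rank ∂_1 = 7 − 6 = 1, and the invariant factors of ∂_1 are all 1, so H_0 = Z.
  H_1: rank ker ∂_1 − rank ∂_2 = (18 − 6) − 12 = 0, and ∂_2 has invariant factor 2 > 1, so H_1 = Z/2.
  H_2: rank ker ∂_2 − rank ∂_3 = (12 − 12) − 0 = 0, and there is no ∂_3, so H_2 = 0.

As a check, the Euler characteristic is 7 − 18 + 12 = 1, which agrees with 1 − 0 + 0 = 1.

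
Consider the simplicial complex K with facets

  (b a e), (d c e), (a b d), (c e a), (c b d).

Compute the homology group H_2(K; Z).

Fix the vertex order a < b < c < d < e and write every simplex with vertices in increasing order. Then dim K = 2 and the simplices of K are:

  0-simplices (5): a, b, c, d, e
  1-simplices (10): ab, ac, ad, ae, bc, bd, be, cd, ce, de
  2-simplices (5): abd, abe, ace, bcd, cde

Hence C_0 ≅ Z^5, C_1 ≅ Z^10, C_2 ≅ Z^5.

Boundary ∂_1: C_1 → C_0 is given by ∂[p,q] = [q] − [p].
As a 5×10 matrix over Z this has rank 4, with invariant factors (1,1,1,1).

The boundary map ∂_2: C_2 → C_1 acts by ∂[p,q,r] = [q,r] − [p,r] + [p,q]. For instance
  ∂cde = de − ce + cd,
  ∂bcd = cd − bd + bc.
As a 10×5 matrix over Z this has rank 5, with invariant factors (1,1,1,1,1).

Reading off H_k = ker ∂_k / im ∂_{k+1}:

  H_2: rank ker ∂_2 − rank ∂_3 = (5 − 5) − 0 = 0, and there is no ∂_3, so H_2 ≅ 0.

(K is a triangulation of the Möbius band.)

H_2 ≅ 0.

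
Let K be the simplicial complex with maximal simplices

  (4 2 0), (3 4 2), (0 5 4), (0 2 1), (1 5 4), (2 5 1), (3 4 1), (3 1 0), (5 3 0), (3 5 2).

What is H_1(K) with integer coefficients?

We work with the vertex ordering 0 < 1 < 2 < 3 < 4 < 5. The simplices of K, each written with vertices in increasing order, are:

  0-simplices (6): [0], [1], [2], [3], [4], [5]
  1-simplices (15): [0,1], [0,2], [0,3], [0,4], [0,5], [1,2], [1,3], [1,4], [1,5], [2,3], [2,4], [2,5], [3,4], [3,5], [4,5]
  2-simplices (10): [0,1,2], [0,1,3], [0,2,4], [0,3,5], [0,4,5], [1,2,5], [1,3,4], [1,4,5], [2,3,4], [2,3,5]

so the chain groups are C_0 ≅ Z^6, C_1 ≅ Z^15, C_2 ≅ Z^10.

The boundary map ∂_1: C_1 → C_0 sends each edge [p,q] (with p < q) to q − p. For instance
  ∂[2,5] = [5] − [2].
This gives a 6×15 integer matrix of rank 5; reducing to Smith normal form yields diagonal entries (1,1,1,1,1).

The boundary map ∂_2: C_2 → C_1 sends each 2-simplex [p,q,r] to [q,r] − [p,r] + [p,q]. For instance
  ∂[1,4,5] = [4,5] − [1,5] + [1,4],
  ∂[0,1,2] = [1,2] − [0,2] + [0,1].
The 15×10 boundary matrix has rank 10 and Smith normal form diag(1,1,1,1,1,1,1,1,1,2).

Now H_k = ker ∂_k / im ∂_{k+1}, so:

  H_1: rank ker ∂_1 − rank ∂_2 = (15 − 5) − 10 = 0, and ∂_2 has invariant factor 2 > 1, so H_1 = Z/2.

H_1 = Z/2.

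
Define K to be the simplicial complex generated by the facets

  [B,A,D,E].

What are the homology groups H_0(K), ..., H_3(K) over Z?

H_0 = Z,  H_1 = 0,  H_2 = 0,  H_3 = 0.

Order the vertices as A < B < D < E. Listing each simplex with vertices in this order, K has dimension 3 with simplices:

  0-simplices (4): A, B, D, E
  1-simplices (6): AB, AD, AE, BD, BE, DE
  2-simplices (4): ABD, ABE, ADE, BDE
  3-simplices (1): ABDE

so the chain groups are C_0 ≅ Z^4, C_1 ≅ Z^6, C_2 ≅ Z^4, C_3 ≅ Z^1.

∂_1: C_1 → C_0 maps an edge to its endpoints' difference, ∂[p,q] = q − p.
The resulting 4×6 matrix has rank 3, and its Smith normal form has invariant factors (1,1,1).

∂_2: C_2 → C_1 sends each 2-simplex [p,q,r] to [q,r] − [p,r] + [p,q]. For instance
  ∂ABD = BD − AD + AB,
  ∂ABE = BE − AE + AB.
This gives a 6×4 integer matrix of rank 3; reducing to Smith normal form yields diagonal entries (1,1,1).

The boundary map ∂_3: C_3 → C_2 sends each 3-simplex σ to the alternating sum Σ_i (−1)^i (σ with its i-th vertex removed). For instance
  ∂ABDE = BDE − ADE + ABE − ABD.
As a 4×1 matrix over Z this has rank 1, with invariant factors (1).

Now H_k = ker ∂_k / im ∂_{k+1}, so:

  H_0: rank C_0 − rank ∂_1 = 4 − 3 = 1, and the invariant factors of ∂_1 are all 1, so H_0 = Z.
  H_1: rank ker ∂_1 − rank ∂_2 = (6 − 3) − 3 = 0, and the invariant factors of ∂_2 are all 1, so H_1 = 0.
  H_2: rank ker ∂_2 − rank ∂_3 = (4 − 3) − 1 = 0, and the invariant factors of ∂_3 are all 1, so H_2 = 0.
  H_3: rank ker ∂_3 − rank ∂_4 = (1 − 1) − 0 = 0, and there is no ∂_4, so H_3 = 0.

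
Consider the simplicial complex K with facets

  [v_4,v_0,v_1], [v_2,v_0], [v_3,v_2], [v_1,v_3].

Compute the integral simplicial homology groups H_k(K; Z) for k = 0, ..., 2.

We work with the vertex ordering v_0 < v_1 < v_2 < v_3 < v_4. The simplices of K, each written with vertices in increasing order, are:

  0-simplices (5): [v_0], [v_1], [v_2], [v_3], [v_4]
  1-simplices (6): [v_0,v_1], [v_0,v_2], [v_0,v_4], [v_1,v_3], [v_1,v_4], [v_2,v_3]
  2-simplices (1): [v_0,v_1,v_4]

giving chain groups C_0 ≅ Z^5, C_1 ≅ Z^6, C_2 ≅ Z^1.

∂_1: C_1 → C_0 maps an edge to its endpoints' difference, ∂[p,q] = q − p. For instance
  ∂[v_0,v_2] = [v_2] − [v_0].
As a 5×6 matrix over Z this has rank 4, with invariant factors (1,1,1,1).

Boundary ∂_2: C_2 → C_1 maps a triangle to the signed sum of its edges. For instance
  ∂[v_0,v_1,v_4] = [v_1,v_4] − [v_0,v_4] + [v_0,v_1].
As a 6×1 matrix over Z this has rank 1, with invariant factors (1).

From H_k ≅ ker(∂_k) / im(∂_{k+1}) we obtain:

  H_0: rank C_0 − rank ∂_1 = 5 − 4 = 1, and the invariant factors of ∂_1 are all 1, so H_0 ≅ Z.
  H_1: rank ker ∂_1 − rank ∂_2 = (6 − 4) − 1 = 1, and the invariant factors of ∂_2 are all 1, so H_1 ≅ Z.
  H_2: rank ker ∂_2 − rank ∂_3 = (1 − 1) − 0 = 0, and there is no ∂_3, so H_2 ≅ 0.

H_0 = Z,  H_1 = Z,  H_2 = 0.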